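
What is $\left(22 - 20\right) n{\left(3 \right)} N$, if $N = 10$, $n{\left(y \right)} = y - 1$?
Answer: $40$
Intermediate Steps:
$n{\left(y \right)} = -1 + y$
$\left(22 - 20\right) n{\left(3 \right)} N = \left(22 - 20\right) \left(-1 + 3\right) 10 = 2 \cdot 2 \cdot 10 = 2 \cdot 20 = 40$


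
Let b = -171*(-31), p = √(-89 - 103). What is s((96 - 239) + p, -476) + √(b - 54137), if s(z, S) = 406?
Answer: 406 + 2*I*√12209 ≈ 406.0 + 220.99*I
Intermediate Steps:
p = 8*I*√3 (p = √(-192) = 8*I*√3 ≈ 13.856*I)
b = 5301
s((96 - 239) + p, -476) + √(b - 54137) = 406 + √(5301 - 54137) = 406 + √(-48836) = 406 + 2*I*√12209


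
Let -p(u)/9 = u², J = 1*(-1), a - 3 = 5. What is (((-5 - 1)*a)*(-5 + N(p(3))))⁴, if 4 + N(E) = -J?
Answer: 21743271936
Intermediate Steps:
a = 8 (a = 3 + 5 = 8)
J = -1
p(u) = -9*u²
N(E) = -3 (N(E) = -4 - 1*(-1) = -4 + 1 = -3)
(((-5 - 1)*a)*(-5 + N(p(3))))⁴ = (((-5 - 1)*8)*(-5 - 3))⁴ = (-6*8*(-8))⁴ = (-48*(-8))⁴ = 384⁴ = 21743271936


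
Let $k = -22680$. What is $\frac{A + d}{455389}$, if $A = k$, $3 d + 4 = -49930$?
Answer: $- \frac{117974}{1366167} \approx -0.086354$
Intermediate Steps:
$d = - \frac{49934}{3}$ ($d = - \frac{4}{3} + \frac{1}{3} \left(-49930\right) = - \frac{4}{3} - \frac{49930}{3} = - \frac{49934}{3} \approx -16645.0$)
$A = -22680$
$\frac{A + d}{455389} = \frac{-22680 - \frac{49934}{3}}{455389} = \left(- \frac{117974}{3}\right) \frac{1}{455389} = - \frac{117974}{1366167}$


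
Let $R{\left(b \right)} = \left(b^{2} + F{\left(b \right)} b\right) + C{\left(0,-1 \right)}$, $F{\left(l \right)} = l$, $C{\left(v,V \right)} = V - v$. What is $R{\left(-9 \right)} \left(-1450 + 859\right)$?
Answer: $-95151$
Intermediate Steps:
$R{\left(b \right)} = -1 + 2 b^{2}$ ($R{\left(b \right)} = \left(b^{2} + b b\right) - 1 = \left(b^{2} + b^{2}\right) + \left(-1 + 0\right) = 2 b^{2} - 1 = -1 + 2 b^{2}$)
$R{\left(-9 \right)} \left(-1450 + 859\right) = \left(-1 + 2 \left(-9\right)^{2}\right) \left(-1450 + 859\right) = \left(-1 + 2 \cdot 81\right) \left(-591\right) = \left(-1 + 162\right) \left(-591\right) = 161 \left(-591\right) = -95151$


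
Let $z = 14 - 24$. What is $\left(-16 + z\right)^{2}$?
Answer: $676$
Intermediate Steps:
$z = -10$ ($z = 14 - 24 = -10$)
$\left(-16 + z\right)^{2} = \left(-16 - 10\right)^{2} = \left(-26\right)^{2} = 676$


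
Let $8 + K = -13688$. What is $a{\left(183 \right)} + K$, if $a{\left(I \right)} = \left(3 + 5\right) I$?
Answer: $-12232$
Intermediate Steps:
$K = -13696$ ($K = -8 - 13688 = -13696$)
$a{\left(I \right)} = 8 I$
$a{\left(183 \right)} + K = 8 \cdot 183 - 13696 = 1464 - 13696 = -12232$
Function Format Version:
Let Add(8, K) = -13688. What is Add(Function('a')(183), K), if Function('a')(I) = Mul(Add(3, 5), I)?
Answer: -12232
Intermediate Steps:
K = -13696 (K = Add(-8, -13688) = -13696)
Function('a')(I) = Mul(8, I)
Add(Function('a')(183), K) = Add(Mul(8, 183), -13696) = Add(1464, -13696) = -12232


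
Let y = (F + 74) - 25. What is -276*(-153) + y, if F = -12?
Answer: 42265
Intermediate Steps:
y = 37 (y = (-12 + 74) - 25 = 62 - 25 = 37)
-276*(-153) + y = -276*(-153) + 37 = 42228 + 37 = 42265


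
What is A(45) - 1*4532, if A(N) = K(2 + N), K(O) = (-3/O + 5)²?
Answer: -9957364/2209 ≈ -4507.6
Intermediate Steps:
K(O) = (5 - 3/O)²
A(N) = (7 + 5*N)²/(2 + N)² (A(N) = (-3 + 5*(2 + N))²/(2 + N)² = (-3 + (10 + 5*N))²/(2 + N)² = (7 + 5*N)²/(2 + N)²)
A(45) - 1*4532 = (7 + 5*45)²/(2 + 45)² - 1*4532 = (7 + 225)²/47² - 4532 = (1/2209)*232² - 4532 = (1/2209)*53824 - 4532 = 53824/2209 - 4532 = -9957364/2209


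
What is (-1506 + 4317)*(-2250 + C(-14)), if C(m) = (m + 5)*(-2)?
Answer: -6274152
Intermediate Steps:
C(m) = -10 - 2*m (C(m) = (5 + m)*(-2) = -10 - 2*m)
(-1506 + 4317)*(-2250 + C(-14)) = (-1506 + 4317)*(-2250 + (-10 - 2*(-14))) = 2811*(-2250 + (-10 + 28)) = 2811*(-2250 + 18) = 2811*(-2232) = -6274152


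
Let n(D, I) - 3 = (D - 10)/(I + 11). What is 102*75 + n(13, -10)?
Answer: 7656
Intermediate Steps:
n(D, I) = 3 + (-10 + D)/(11 + I) (n(D, I) = 3 + (D - 10)/(I + 11) = 3 + (-10 + D)/(11 + I))
102*75 + n(13, -10) = 102*75 + (23 + 13 + 3*(-10))/(11 - 10) = 7650 + (23 + 13 - 30)/1 = 7650 + 1*6 = 7650 + 6 = 7656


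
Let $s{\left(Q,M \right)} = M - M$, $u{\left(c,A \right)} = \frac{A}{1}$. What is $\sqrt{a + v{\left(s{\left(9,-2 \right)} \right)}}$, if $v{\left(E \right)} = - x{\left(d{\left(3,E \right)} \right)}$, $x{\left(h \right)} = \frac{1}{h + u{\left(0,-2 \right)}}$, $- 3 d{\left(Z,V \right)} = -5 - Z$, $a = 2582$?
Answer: $\frac{\sqrt{10322}}{2} \approx 50.799$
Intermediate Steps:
$u{\left(c,A \right)} = A$ ($u{\left(c,A \right)} = A 1 = A$)
$d{\left(Z,V \right)} = \frac{5}{3} + \frac{Z}{3}$ ($d{\left(Z,V \right)} = - \frac{-5 - Z}{3} = \frac{5}{3} + \frac{Z}{3}$)
$x{\left(h \right)} = \frac{1}{-2 + h}$ ($x{\left(h \right)} = \frac{1}{h - 2} = \frac{1}{-2 + h}$)
$s{\left(Q,M \right)} = 0$
$v{\left(E \right)} = - \frac{3}{2}$ ($v{\left(E \right)} = - \frac{1}{-2 + \left(\frac{5}{3} + \frac{1}{3} \cdot 3\right)} = - \frac{1}{-2 + \left(\frac{5}{3} + 1\right)} = - \frac{1}{-2 + \frac{8}{3}} = - \frac{1}{\frac{2}{3}} = \left(-1\right) \frac{3}{2} = - \frac{3}{2}$)
$\sqrt{a + v{\left(s{\left(9,-2 \right)} \right)}} = \sqrt{2582 - \frac{3}{2}} = \sqrt{\frac{5161}{2}} = \frac{\sqrt{10322}}{2}$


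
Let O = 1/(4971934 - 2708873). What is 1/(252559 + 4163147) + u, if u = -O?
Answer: -2152645/9993012036066 ≈ -2.1541e-7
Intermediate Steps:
O = 1/2263061 ≈ 4.4188e-7
u = -1/2263061 (u = -1*1/2263061 = -1/2263061 ≈ -4.4188e-7)
1/(252559 + 4163147) + u = 1/(252559 + 4163147) - 1/2263061 = 1/4415706 - 1/2263061 = -2152645/9993012036066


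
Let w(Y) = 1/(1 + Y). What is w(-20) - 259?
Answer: -4922/19 ≈ -259.05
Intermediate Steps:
w(-20) - 259 = 1/(1 - 20) - 259 = 1/(-19) - 259 = -1/19 - 259 = -4922/19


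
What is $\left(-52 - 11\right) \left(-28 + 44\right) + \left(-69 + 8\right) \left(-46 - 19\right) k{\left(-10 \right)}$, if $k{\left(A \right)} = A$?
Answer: $-40658$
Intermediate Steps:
$\left(-52 - 11\right) \left(-28 + 44\right) + \left(-69 + 8\right) \left(-46 - 19\right) k{\left(-10 \right)} = \left(-52 - 11\right) \left(-28 + 44\right) + \left(-69 + 8\right) \left(-46 - 19\right) \left(-10\right) = \left(-63\right) 16 + \left(-61\right) \left(-65\right) \left(-10\right) = -1008 + 3965 \left(-10\right) = -1008 - 39650 = -40658$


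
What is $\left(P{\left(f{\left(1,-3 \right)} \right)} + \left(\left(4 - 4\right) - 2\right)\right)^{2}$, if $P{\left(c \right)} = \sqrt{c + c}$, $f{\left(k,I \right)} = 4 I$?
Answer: $4 \left(1 - i \sqrt{6}\right)^{2} \approx -20.0 - 19.596 i$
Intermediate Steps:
$P{\left(c \right)} = \sqrt{2} \sqrt{c}$ ($P{\left(c \right)} = \sqrt{2 c} = \sqrt{2} \sqrt{c}$)
$\left(P{\left(f{\left(1,-3 \right)} \right)} + \left(\left(4 - 4\right) - 2\right)\right)^{2} = \left(\sqrt{2} \sqrt{4 \left(-3\right)} + \left(\left(4 - 4\right) - 2\right)\right)^{2} = \left(\sqrt{2} \sqrt{-12} + \left(0 - 2\right)\right)^{2} = \left(\sqrt{2} \cdot 2 i \sqrt{3} - 2\right)^{2} = \left(2 i \sqrt{6} - 2\right)^{2} = \left(-2 + 2 i \sqrt{6}\right)^{2}$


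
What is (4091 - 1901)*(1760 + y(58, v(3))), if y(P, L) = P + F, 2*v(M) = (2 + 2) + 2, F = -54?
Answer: 3863160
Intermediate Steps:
v(M) = 3 (v(M) = ((2 + 2) + 2)/2 = (4 + 2)/2 = (½)*6 = 3)
y(P, L) = -54 + P (y(P, L) = P - 54 = -54 + P)
(4091 - 1901)*(1760 + y(58, v(3))) = (4091 - 1901)*(1760 + (-54 + 58)) = 2190*(1760 + 4) = 2190*1764 = 3863160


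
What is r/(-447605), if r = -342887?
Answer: 342887/447605 ≈ 0.76605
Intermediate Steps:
r/(-447605) = -342887/(-447605) = -342887*(-1/447605) = 342887/447605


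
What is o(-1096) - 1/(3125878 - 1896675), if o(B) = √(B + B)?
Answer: -1/1229203 + 4*I*√137 ≈ -8.1353e-7 + 46.819*I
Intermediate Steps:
o(B) = √2*√B (o(B) = √(2*B) = √2*√B)
o(-1096) - 1/(3125878 - 1896675) = √2*√(-1096) - 1/(3125878 - 1896675) = √2*(2*I*√274) - 1/1229203 = 4*I*√137 - 1*1/1229203 = 4*I*√137 - 1/1229203 = -1/1229203 + 4*I*√137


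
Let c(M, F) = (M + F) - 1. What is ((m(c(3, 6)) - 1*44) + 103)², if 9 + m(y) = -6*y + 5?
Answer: 49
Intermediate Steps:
c(M, F) = -1 + F + M (c(M, F) = (F + M) - 1 = -1 + F + M)
m(y) = -4 - 6*y (m(y) = -9 + (-6*y + 5) = -9 + (5 - 6*y) = -4 - 6*y)
((m(c(3, 6)) - 1*44) + 103)² = (((-4 - 6*(-1 + 6 + 3)) - 1*44) + 103)² = (((-4 - 6*8) - 44) + 103)² = (((-4 - 48) - 44) + 103)² = ((-52 - 44) + 103)² = (-96 + 103)² = 7² = 49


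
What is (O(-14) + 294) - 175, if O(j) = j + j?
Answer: 91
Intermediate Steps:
O(j) = 2*j
(O(-14) + 294) - 175 = (2*(-14) + 294) - 175 = (-28 + 294) - 175 = 266 - 175 = 91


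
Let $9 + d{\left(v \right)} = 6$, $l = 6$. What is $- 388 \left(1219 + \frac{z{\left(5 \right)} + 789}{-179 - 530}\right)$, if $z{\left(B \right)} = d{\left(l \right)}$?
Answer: $- \frac{335032180}{709} \approx -4.7254 \cdot 10^{5}$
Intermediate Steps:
$d{\left(v \right)} = -3$ ($d{\left(v \right)} = -9 + 6 = -3$)
$z{\left(B \right)} = -3$
$- 388 \left(1219 + \frac{z{\left(5 \right)} + 789}{-179 - 530}\right) = - 388 \left(1219 + \frac{-3 + 789}{-179 - 530}\right) = - 388 \left(1219 + \frac{786}{-709}\right) = - 388 \left(1219 + 786 \left(- \frac{1}{709}\right)\right) = - 388 \left(1219 - \frac{786}{709}\right) = \left(-388\right) \frac{863485}{709} = - \frac{335032180}{709}$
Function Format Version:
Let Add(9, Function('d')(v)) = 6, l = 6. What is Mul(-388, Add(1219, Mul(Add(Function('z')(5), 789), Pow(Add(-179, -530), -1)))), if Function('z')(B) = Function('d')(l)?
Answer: Rational(-335032180, 709) ≈ -4.7254e+5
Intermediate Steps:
Function('d')(v) = -3 (Function('d')(v) = Add(-9, 6) = -3)
Function('z')(B) = -3
Mul(-388, Add(1219, Mul(Add(Function('z')(5), 789), Pow(Add(-179, -530), -1)))) = Mul(-388, Add(1219, Mul(Add(-3, 789), Pow(Add(-179, -530), -1)))) = Mul(-388, Add(1219, Mul(786, Pow(-709, -1)))) = Mul(-388, Add(1219, Mul(786, Rational(-1, 709)))) = Mul(-388, Add(1219, Rational(-786, 709))) = Mul(-388, Rational(863485, 709)) = Rational(-335032180, 709)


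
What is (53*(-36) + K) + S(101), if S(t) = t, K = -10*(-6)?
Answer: -1747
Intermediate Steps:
K = 60
(53*(-36) + K) + S(101) = (53*(-36) + 60) + 101 = (-1908 + 60) + 101 = -1848 + 101 = -1747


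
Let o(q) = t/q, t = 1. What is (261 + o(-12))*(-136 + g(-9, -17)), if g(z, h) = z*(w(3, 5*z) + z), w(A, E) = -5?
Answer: -15655/6 ≈ -2609.2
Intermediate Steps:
g(z, h) = z*(-5 + z)
o(q) = 1/q
(261 + o(-12))*(-136 + g(-9, -17)) = (261 + 1/(-12))*(-136 - 9*(-5 - 9)) = (261 - 1/12)*(-136 - 9*(-14)) = 3131*(-136 + 126)/12 = (3131/12)*(-10) = -15655/6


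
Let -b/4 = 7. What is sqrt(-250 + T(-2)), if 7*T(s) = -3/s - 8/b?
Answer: 5*I*sqrt(1958)/14 ≈ 15.803*I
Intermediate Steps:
b = -28 (b = -4*7 = -28)
T(s) = 2/49 - 3/(7*s) (T(s) = (-3/s - 8/(-28))/7 = (-3/s - 8*(-1/28))/7 = (-3/s + 2/7)/7 = (2/7 - 3/s)/7 = 2/49 - 3/(7*s))
sqrt(-250 + T(-2)) = sqrt(-250 + (1/49)*(-21 + 2*(-2))/(-2)) = sqrt(-250 + (1/49)*(-1/2)*(-21 - 4)) = sqrt(-250 + (1/49)*(-1/2)*(-25)) = sqrt(-250 + 25/98) = sqrt(-24475/98) = 5*I*sqrt(1958)/14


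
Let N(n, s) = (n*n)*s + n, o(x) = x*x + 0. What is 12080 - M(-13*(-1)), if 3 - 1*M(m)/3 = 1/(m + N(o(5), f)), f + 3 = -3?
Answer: 44807549/3712 ≈ 12071.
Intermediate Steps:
f = -6 (f = -3 - 3 = -6)
o(x) = x² (o(x) = x² + 0 = x²)
N(n, s) = n + s*n² (N(n, s) = n²*s + n = s*n² + n = n + s*n²)
M(m) = 9 - 3/(-3725 + m) (M(m) = 9 - 3/(m + 5²*(1 + 5²*(-6))) = 9 - 3/(m + 25*(1 + 25*(-6))) = 9 - 3/(m + 25*(1 - 150)) = 9 - 3/(m + 25*(-149)) = 9 - 3/(m - 3725) = 9 - 3/(-3725 + m))
12080 - M(-13*(-1)) = 12080 - 3*(-11176 + 3*(-13*(-1)))/(-3725 - 13*(-1)) = 12080 - 3*(-11176 + 3*13)/(-3725 + 13) = 12080 - 3*(-11176 + 39)/(-3712) = 12080 - 3*(-1)*(-11137)/3712 = 12080 - 1*33411/3712 = 12080 - 33411/3712 = 44807549/3712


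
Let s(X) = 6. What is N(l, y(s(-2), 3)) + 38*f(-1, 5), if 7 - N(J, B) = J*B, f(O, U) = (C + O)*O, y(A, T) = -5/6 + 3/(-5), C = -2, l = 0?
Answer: 121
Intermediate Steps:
y(A, T) = -43/30 (y(A, T) = -5*⅙ + 3*(-⅕) = -⅚ - ⅗ = -43/30)
f(O, U) = O*(-2 + O) (f(O, U) = (-2 + O)*O = O*(-2 + O))
N(J, B) = 7 - B*J (N(J, B) = 7 - J*B = 7 - B*J)
N(l, y(s(-2), 3)) + 38*f(-1, 5) = (7 - 1*(-43/30)*0) + 38*(-(-2 - 1)) = (7 + 0) + 38*(-1*(-3)) = 7 + 38*3 = 7 + 114 = 121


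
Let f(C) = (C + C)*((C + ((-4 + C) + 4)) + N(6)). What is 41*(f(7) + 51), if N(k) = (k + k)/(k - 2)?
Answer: 11849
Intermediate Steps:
N(k) = 2*k/(-2 + k) (N(k) = (2*k)/(-2 + k) = 2*k/(-2 + k))
f(C) = 2*C*(3 + 2*C) (f(C) = (C + C)*((C + ((-4 + C) + 4)) + 2*6/(-2 + 6)) = (2*C)*((C + C) + 2*6/4) = (2*C)*(2*C + 2*6*(¼)) = (2*C)*(2*C + 3) = (2*C)*(3 + 2*C) = 2*C*(3 + 2*C))
41*(f(7) + 51) = 41*(2*7*(3 + 2*7) + 51) = 41*(2*7*(3 + 14) + 51) = 41*(2*7*17 + 51) = 41*(238 + 51) = 41*289 = 11849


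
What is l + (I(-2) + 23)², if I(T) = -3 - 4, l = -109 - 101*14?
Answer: -1267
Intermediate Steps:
l = -1523 (l = -109 - 1414 = -1523)
I(T) = -7
l + (I(-2) + 23)² = -1523 + (-7 + 23)² = -1523 + 16² = -1523 + 256 = -1267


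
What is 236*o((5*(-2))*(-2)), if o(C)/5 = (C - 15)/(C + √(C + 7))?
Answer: 118000/373 - 17700*√3/373 ≈ 234.16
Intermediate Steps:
o(C) = 5*(-15 + C)/(C + √(7 + C)) (o(C) = 5*((C - 15)/(C + √(C + 7))) = 5*((-15 + C)/(C + √(7 + C))) = 5*(-15 + C)/(C + √(7 + C)))
236*o((5*(-2))*(-2)) = 236*(5*(-15 + (5*(-2))*(-2))/((5*(-2))*(-2) + √(7 + (5*(-2))*(-2)))) = 236*(5*(-15 - 10*(-2))/(-10*(-2) + √(7 - 10*(-2)))) = 236*(5*(-15 + 20)/(20 + √(7 + 20))) = 236*(5*5/(20 + √27)) = 236*(5*5/(20 + 3*√3)) = 236*(25/(20 + 3*√3)) = 5900/(20 + 3*√3)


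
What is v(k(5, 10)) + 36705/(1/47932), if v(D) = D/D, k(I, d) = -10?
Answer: 1759344061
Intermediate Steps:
v(D) = 1
v(k(5, 10)) + 36705/(1/47932) = 1 + 36705/(1/47932) = 1 + 36705*47932 = 1 + 1759344060 = 1759344061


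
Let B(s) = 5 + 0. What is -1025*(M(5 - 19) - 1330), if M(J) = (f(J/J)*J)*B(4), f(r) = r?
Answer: 1435000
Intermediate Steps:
B(s) = 5
M(J) = 5*J (M(J) = ((J/J)*J)*5 = (1*J)*5 = J*5 = 5*J)
-1025*(M(5 - 19) - 1330) = -1025*(5*(5 - 19) - 1330) = -1025*(5*(-14) - 1330) = -1025*(-70 - 1330) = -1025*(-1400) = 1435000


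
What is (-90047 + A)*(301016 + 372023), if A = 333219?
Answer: 163664239708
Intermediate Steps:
(-90047 + A)*(301016 + 372023) = (-90047 + 333219)*(301016 + 372023) = 243172*673039 = 163664239708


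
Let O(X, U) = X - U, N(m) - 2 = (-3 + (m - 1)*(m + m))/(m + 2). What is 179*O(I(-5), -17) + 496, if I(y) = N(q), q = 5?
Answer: 33902/7 ≈ 4843.1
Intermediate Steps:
N(m) = 2 + (-3 + 2*m*(-1 + m))/(2 + m) (N(m) = 2 + (-3 + (m - 1)*(m + m))/(m + 2) = 2 + (-3 + (-1 + m)*(2*m))/(2 + m) = 2 + (-3 + 2*m*(-1 + m))/(2 + m))
I(y) = 51/7 (I(y) = (1 + 2*5**2)/(2 + 5) = (1 + 2*25)/7 = (1 + 50)/7 = (1/7)*51 = 51/7)
179*O(I(-5), -17) + 496 = 179*(51/7 - 1*(-17)) + 496 = 179*(51/7 + 17) + 496 = 179*(170/7) + 496 = 30430/7 + 496 = 33902/7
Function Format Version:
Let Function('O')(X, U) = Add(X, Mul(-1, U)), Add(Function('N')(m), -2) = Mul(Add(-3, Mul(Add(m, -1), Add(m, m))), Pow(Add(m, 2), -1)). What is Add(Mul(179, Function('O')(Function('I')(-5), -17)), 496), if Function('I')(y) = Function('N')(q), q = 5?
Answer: Rational(33902, 7) ≈ 4843.1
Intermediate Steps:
Function('N')(m) = Add(2, Mul(Pow(Add(2, m), -1), Add(-3, Mul(2, m, Add(-1, m))))) (Function('N')(m) = Add(2, Mul(Add(-3, Mul(Add(m, -1), Add(m, m))), Pow(Add(m, 2), -1))) = Add(2, Mul(Add(-3, Mul(Add(-1, m), Mul(2, m))), Pow(Add(2, m), -1))) = Add(2, Mul(Add(-3, Mul(2, m, Add(-1, m))), Pow(Add(2, m), -1))) = Add(2, Mul(Pow(Add(2, m), -1), Add(-3, Mul(2, m, Add(-1, m))))))
Function('I')(y) = Rational(51, 7) (Function('I')(y) = Mul(Pow(Add(2, 5), -1), Add(1, Mul(2, Pow(5, 2)))) = Mul(Pow(7, -1), Add(1, Mul(2, 25))) = Mul(Rational(1, 7), Add(1, 50)) = Mul(Rational(1, 7), 51) = Rational(51, 7))
Add(Mul(179, Function('O')(Function('I')(-5), -17)), 496) = Add(Mul(179, Add(Rational(51, 7), Mul(-1, -17))), 496) = Add(Mul(179, Add(Rational(51, 7), 17)), 496) = Add(Mul(179, Rational(170, 7)), 496) = Add(Rational(30430, 7), 496) = Rational(33902, 7)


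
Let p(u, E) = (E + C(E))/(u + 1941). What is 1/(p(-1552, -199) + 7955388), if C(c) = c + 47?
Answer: 389/3094645581 ≈ 1.2570e-7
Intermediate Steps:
C(c) = 47 + c
p(u, E) = (47 + 2*E)/(1941 + u) (p(u, E) = (E + (47 + E))/(u + 1941) = (47 + 2*E)/(1941 + u))
1/(p(-1552, -199) + 7955388) = 1/((47 + 2*(-199))/(1941 - 1552) + 7955388) = 1/((47 - 398)/389 + 7955388) = 1/((1/389)*(-351) + 7955388) = 1/(-351/389 + 7955388) = 1/(3094645581/389) = 389/3094645581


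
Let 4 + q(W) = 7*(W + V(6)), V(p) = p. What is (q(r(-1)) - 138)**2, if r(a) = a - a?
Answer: 10000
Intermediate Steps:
r(a) = 0
q(W) = 38 + 7*W (q(W) = -4 + 7*(W + 6) = -4 + 7*(6 + W) = -4 + (42 + 7*W) = 38 + 7*W)
(q(r(-1)) - 138)**2 = ((38 + 7*0) - 138)**2 = ((38 + 0) - 138)**2 = (38 - 138)**2 = (-100)**2 = 10000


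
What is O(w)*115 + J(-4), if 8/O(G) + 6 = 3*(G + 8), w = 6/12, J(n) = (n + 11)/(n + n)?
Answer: 14447/312 ≈ 46.305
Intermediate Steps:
J(n) = (11 + n)/(2*n) (J(n) = (11 + n)/((2*n)) = (11 + n)*(1/(2*n)) = (11 + n)/(2*n))
w = ½ (w = 6*(1/12) = ½ ≈ 0.50000)
O(G) = 8/(18 + 3*G) (O(G) = 8/(-6 + 3*(G + 8)) = 8/(-6 + 3*(8 + G)) = 8/(-6 + (24 + 3*G)) = 8/(18 + 3*G))
O(w)*115 + J(-4) = (8/(3*(6 + ½)))*115 + (½)*(11 - 4)/(-4) = (8/(3*(13/2)))*115 + (½)*(-¼)*7 = ((8/3)*(2/13))*115 - 7/8 = (16/39)*115 - 7/8 = 1840/39 - 7/8 = 14447/312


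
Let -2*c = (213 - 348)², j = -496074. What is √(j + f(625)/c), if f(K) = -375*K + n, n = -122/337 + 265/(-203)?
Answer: I*√42310032833388165538/9235485 ≈ 704.31*I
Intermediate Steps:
n = -114071/68411 (n = -122*1/337 + 265*(-1/203) = -122/337 - 265/203 = -114071/68411 ≈ -1.6674)
c = -18225/2 (c = -(213 - 348)²/2 = -½*(-135)² = -½*18225 = -18225/2 ≈ -9112.5)
f(K) = -114071/68411 - 375*K (f(K) = -375*K - 114071/68411 = -114071/68411 - 375*K)
√(j + f(625)/c) = √(-496074 + (-114071/68411 - 375*625)/(-18225/2)) = √(-496074 + (-114071/68411 - 234375)*(-2/18225)) = √(-496074 - 16033942196/68411*(-2/18225)) = √(-496074 + 32067884392/1246790475) = √(-618468270210758/1246790475) = I*√42310032833388165538/9235485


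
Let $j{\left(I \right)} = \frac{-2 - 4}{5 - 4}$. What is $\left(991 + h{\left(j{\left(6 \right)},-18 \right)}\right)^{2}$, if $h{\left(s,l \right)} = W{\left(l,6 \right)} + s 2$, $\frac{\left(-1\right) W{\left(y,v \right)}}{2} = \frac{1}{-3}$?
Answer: $\frac{8637721}{9} \approx 9.5975 \cdot 10^{5}$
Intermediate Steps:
$W{\left(y,v \right)} = \frac{2}{3}$ ($W{\left(y,v \right)} = - \frac{2}{-3} = \left(-2\right) \left(- \frac{1}{3}\right) = \frac{2}{3}$)
$j{\left(I \right)} = -6$ ($j{\left(I \right)} = - \frac{6}{1} = \left(-6\right) 1 = -6$)
$h{\left(s,l \right)} = \frac{2}{3} + 2 s$ ($h{\left(s,l \right)} = \frac{2}{3} + s 2 = \frac{2}{3} + 2 s$)
$\left(991 + h{\left(j{\left(6 \right)},-18 \right)}\right)^{2} = \left(991 + \left(\frac{2}{3} + 2 \left(-6\right)\right)\right)^{2} = \left(991 + \left(\frac{2}{3} - 12\right)\right)^{2} = \left(991 - \frac{34}{3}\right)^{2} = \left(\frac{2939}{3}\right)^{2} = \frac{8637721}{9}$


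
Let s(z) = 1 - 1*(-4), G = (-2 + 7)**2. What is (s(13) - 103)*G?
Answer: -2450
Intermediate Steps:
G = 25 (G = 5**2 = 25)
s(z) = 5 (s(z) = 1 + 4 = 5)
(s(13) - 103)*G = (5 - 103)*25 = -98*25 = -2450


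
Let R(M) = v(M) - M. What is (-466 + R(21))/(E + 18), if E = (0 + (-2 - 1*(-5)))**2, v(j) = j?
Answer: -466/27 ≈ -17.259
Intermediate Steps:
R(M) = 0 (R(M) = M - M = 0)
E = 9 (E = (0 + (-2 + 5))**2 = (0 + 3)**2 = 3**2 = 9)
(-466 + R(21))/(E + 18) = (-466 + 0)/(9 + 18) = -466/27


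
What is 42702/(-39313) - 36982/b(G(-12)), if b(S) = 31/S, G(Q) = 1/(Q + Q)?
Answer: 711051539/14624436 ≈ 48.621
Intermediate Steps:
G(Q) = 1/(2*Q)
42702/(-39313) - 36982/b(G(-12)) = 42702/(-39313) - 36982/(31/(((½)/(-12)))) = 42702*(-1/39313) - 36982/(31/(((½)*(-1/12)))) = -42702/39313 - 36982/(31/(-1/24)) = -42702/39313 - 36982/(31*(-24)) = -42702/39313 - 36982/(-744) = -42702/39313 - 36982*(-1/744) = -42702/39313 + 18491/372 = 711051539/14624436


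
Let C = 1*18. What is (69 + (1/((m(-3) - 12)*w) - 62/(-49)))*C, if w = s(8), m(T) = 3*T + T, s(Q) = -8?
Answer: 1983315/1568 ≈ 1264.9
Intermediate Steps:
C = 18
m(T) = 4*T
w = -8
(69 + (1/((m(-3) - 12)*w) - 62/(-49)))*C = (69 + (1/((4*(-3) - 12)*(-8)) - 62/(-49)))*18 = (69 + (-1/8/(-12 - 12) - 62*(-1/49)))*18 = (69 + (-1/8/(-24) + 62/49))*18 = (69 + (-1/24*(-1/8) + 62/49))*18 = (69 + (1/192 + 62/49))*18 = (69 + 11953/9408)*18 = (661105/9408)*18 = 1983315/1568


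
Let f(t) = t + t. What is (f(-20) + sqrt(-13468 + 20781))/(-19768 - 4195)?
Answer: 40/23963 - sqrt(7313)/23963 ≈ -0.0018994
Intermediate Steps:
f(t) = 2*t
(f(-20) + sqrt(-13468 + 20781))/(-19768 - 4195) = (2*(-20) + sqrt(-13468 + 20781))/(-19768 - 4195) = (-40 + sqrt(7313))/(-23963) = (-40 + sqrt(7313))*(-1/23963) = 40/23963 - sqrt(7313)/23963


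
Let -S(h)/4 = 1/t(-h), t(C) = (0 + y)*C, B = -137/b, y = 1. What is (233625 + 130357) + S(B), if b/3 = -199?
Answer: 49867922/137 ≈ 3.6400e+5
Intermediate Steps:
b = -597 (b = 3*(-199) = -597)
B = 137/597 (B = -137/(-597) = -137*(-1/597) = 137/597 ≈ 0.22948)
t(C) = C (t(C) = (0 + 1)*C = 1*C = C)
S(h) = 4/h (S(h) = -4*(-1/h) = -(-4)/h = 4/h)
(233625 + 130357) + S(B) = (233625 + 130357) + 4/(137/597) = 363982 + 4*(597/137) = 363982 + 2388/137 = 49867922/137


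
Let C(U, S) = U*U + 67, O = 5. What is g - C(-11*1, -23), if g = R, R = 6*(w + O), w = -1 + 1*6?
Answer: -128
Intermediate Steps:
w = 5 (w = -1 + 6 = 5)
C(U, S) = 67 + U**2 (C(U, S) = U**2 + 67 = 67 + U**2)
R = 60 (R = 6*(5 + 5) = 6*10 = 60)
g = 60
g - C(-11*1, -23) = 60 - (67 + (-11*1)**2) = 60 - (67 + (-11)**2) = 60 - (67 + 121) = 60 - 1*188 = 60 - 188 = -128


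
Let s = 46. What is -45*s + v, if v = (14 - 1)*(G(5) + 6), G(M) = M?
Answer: -1927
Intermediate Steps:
v = 143 (v = (14 - 1)*(5 + 6) = 13*11 = 143)
-45*s + v = -45*46 + 143 = -2070 + 143 = -1927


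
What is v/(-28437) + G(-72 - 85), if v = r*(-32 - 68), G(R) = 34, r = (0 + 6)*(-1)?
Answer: 322086/9479 ≈ 33.979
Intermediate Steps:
r = -6 (r = 6*(-1) = -6)
v = 600 (v = -6*(-32 - 68) = -6*(-100) = 600)
v/(-28437) + G(-72 - 85) = 600/(-28437) + 34 = 600*(-1/28437) + 34 = -200/9479 + 34 = 322086/9479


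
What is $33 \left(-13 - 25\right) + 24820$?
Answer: $23566$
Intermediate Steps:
$33 \left(-13 - 25\right) + 24820 = 33 \left(-38\right) + 24820 = -1254 + 24820 = 23566$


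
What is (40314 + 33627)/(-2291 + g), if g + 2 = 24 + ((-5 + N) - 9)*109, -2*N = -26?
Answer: -73941/2378 ≈ -31.094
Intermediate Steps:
N = 13 (N = -1/2*(-26) = 13)
g = -87 (g = -2 + (24 + ((-5 + 13) - 9)*109) = -2 + (24 + (8 - 9)*109) = -2 + (24 - 1*109) = -2 + (24 - 109) = -2 - 85 = -87)
(40314 + 33627)/(-2291 + g) = (40314 + 33627)/(-2291 - 87) = 73941/(-2378) = 73941*(-1/2378) = -73941/2378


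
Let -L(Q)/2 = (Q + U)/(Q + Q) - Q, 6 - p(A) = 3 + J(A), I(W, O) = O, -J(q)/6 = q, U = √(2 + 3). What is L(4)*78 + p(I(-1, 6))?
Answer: 585 - 39*√5/2 ≈ 541.40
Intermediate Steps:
U = √5 ≈ 2.2361
J(q) = -6*q
p(A) = 3 + 6*A (p(A) = 6 - (3 - 6*A) = 6 + (-3 + 6*A) = 3 + 6*A)
L(Q) = 2*Q - (Q + √5)/Q (L(Q) = -2*((Q + √5)/(Q + Q) - Q) = -2*((Q + √5)/((2*Q)) - Q) = -2*((Q + √5)*(1/(2*Q)) - Q) = -2*((Q + √5)/(2*Q) - Q) = -2*(-Q + (Q + √5)/(2*Q)) = 2*Q - (Q + √5)/Q)
L(4)*78 + p(I(-1, 6)) = (-1 + 2*4 - 1*√5/4)*78 + (3 + 6*6) = (-1 + 8 - 1*√5*¼)*78 + (3 + 36) = (-1 + 8 - √5/4)*78 + 39 = (7 - √5/4)*78 + 39 = (546 - 39*√5/2) + 39 = 585 - 39*√5/2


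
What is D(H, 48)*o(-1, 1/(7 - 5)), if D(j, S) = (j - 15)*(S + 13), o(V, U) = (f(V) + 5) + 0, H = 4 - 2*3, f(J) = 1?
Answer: -6222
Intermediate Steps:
H = -2 (H = 4 - 6 = -2)
o(V, U) = 6 (o(V, U) = (1 + 5) + 0 = 6 + 0 = 6)
D(j, S) = (-15 + j)*(13 + S)
D(H, 48)*o(-1, 1/(7 - 5)) = (-195 - 15*48 + 13*(-2) + 48*(-2))*6 = (-195 - 720 - 26 - 96)*6 = -1037*6 = -6222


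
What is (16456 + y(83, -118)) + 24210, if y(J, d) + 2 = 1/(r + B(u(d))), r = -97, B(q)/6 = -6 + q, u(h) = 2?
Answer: 4920343/121 ≈ 40664.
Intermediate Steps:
B(q) = -36 + 6*q (B(q) = 6*(-6 + q) = -36 + 6*q)
y(J, d) = -243/121 (y(J, d) = -2 + 1/(-97 + (-36 + 6*2)) = -2 + 1/(-97 + (-36 + 12)) = -2 + 1/(-97 - 24) = -2 + 1/(-121) = -2 - 1/121 = -243/121)
(16456 + y(83, -118)) + 24210 = (16456 - 243/121) + 24210 = 1990933/121 + 24210 = 4920343/121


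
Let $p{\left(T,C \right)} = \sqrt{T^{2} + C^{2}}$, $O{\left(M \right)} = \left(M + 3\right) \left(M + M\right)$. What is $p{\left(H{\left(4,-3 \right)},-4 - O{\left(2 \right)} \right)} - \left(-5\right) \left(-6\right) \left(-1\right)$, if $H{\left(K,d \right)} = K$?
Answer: $30 + 4 \sqrt{37} \approx 54.331$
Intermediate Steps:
$O{\left(M \right)} = 2 M \left(3 + M\right)$ ($O{\left(M \right)} = \left(3 + M\right) 2 M = 2 M \left(3 + M\right)$)
$p{\left(T,C \right)} = \sqrt{C^{2} + T^{2}}$
$p{\left(H{\left(4,-3 \right)},-4 - O{\left(2 \right)} \right)} - \left(-5\right) \left(-6\right) \left(-1\right) = \sqrt{\left(-4 - 2 \cdot 2 \left(3 + 2\right)\right)^{2} + 4^{2}} - \left(-5\right) \left(-6\right) \left(-1\right) = \sqrt{\left(-4 - 2 \cdot 2 \cdot 5\right)^{2} + 16} - 30 \left(-1\right) = \sqrt{\left(-4 - 20\right)^{2} + 16} - -30 = \sqrt{\left(-4 - 20\right)^{2} + 16} + 30 = \sqrt{\left(-24\right)^{2} + 16} + 30 = \sqrt{576 + 16} + 30 = \sqrt{592} + 30 = 4 \sqrt{37} + 30 = 30 + 4 \sqrt{37}$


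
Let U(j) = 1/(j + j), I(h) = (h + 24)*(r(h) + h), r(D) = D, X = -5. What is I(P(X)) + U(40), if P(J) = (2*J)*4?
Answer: 102401/80 ≈ 1280.0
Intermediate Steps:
P(J) = 8*J
I(h) = 2*h*(24 + h) (I(h) = (h + 24)*(h + h) = (24 + h)*(2*h) = 2*h*(24 + h))
U(j) = 1/(2*j)
I(P(X)) + U(40) = 2*(8*(-5))*(24 + 8*(-5)) + (1/2)/40 = 2*(-40)*(24 - 40) + (1/2)*(1/40) = 2*(-40)*(-16) + 1/80 = 1280 + 1/80 = 102401/80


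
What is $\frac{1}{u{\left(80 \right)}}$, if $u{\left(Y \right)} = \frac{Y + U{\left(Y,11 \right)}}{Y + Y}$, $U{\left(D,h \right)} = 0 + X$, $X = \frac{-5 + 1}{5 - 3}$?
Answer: $\frac{80}{39} \approx 2.0513$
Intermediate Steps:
$X = -2$ ($X = - \frac{4}{2} = \left(-4\right) \frac{1}{2} = -2$)
$U{\left(D,h \right)} = -2$ ($U{\left(D,h \right)} = 0 - 2 = -2$)
$u{\left(Y \right)} = \frac{-2 + Y}{2 Y}$ ($u{\left(Y \right)} = \frac{Y - 2}{Y + Y} = \frac{-2 + Y}{2 Y}$)
$\frac{1}{u{\left(80 \right)}} = \frac{1}{\frac{1}{2} \cdot \frac{1}{80} \left(-2 + 80\right)} = \frac{1}{\frac{1}{2} \cdot \frac{1}{80} \cdot 78} = \frac{1}{\frac{39}{80}} = \frac{80}{39}$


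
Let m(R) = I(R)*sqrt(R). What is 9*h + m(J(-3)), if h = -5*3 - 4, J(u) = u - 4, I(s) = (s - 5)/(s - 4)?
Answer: -171 + 12*I*sqrt(7)/11 ≈ -171.0 + 2.8863*I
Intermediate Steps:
I(s) = (-5 + s)/(-4 + s)
J(u) = -4 + u
m(R) = sqrt(R)*(-5 + R)/(-4 + R) (m(R) = ((-5 + R)/(-4 + R))*sqrt(R) = sqrt(R)*(-5 + R)/(-4 + R))
h = -19 (h = -15 - 4 = -19)
9*h + m(J(-3)) = 9*(-19) + sqrt(-4 - 3)*(-5 + (-4 - 3))/(-4 + (-4 - 3)) = -171 + sqrt(-7)*(-5 - 7)/(-4 - 7) = -171 + (I*sqrt(7))*(-12)/(-11) = -171 + (I*sqrt(7))*(-1/11)*(-12) = -171 + 12*I*sqrt(7)/11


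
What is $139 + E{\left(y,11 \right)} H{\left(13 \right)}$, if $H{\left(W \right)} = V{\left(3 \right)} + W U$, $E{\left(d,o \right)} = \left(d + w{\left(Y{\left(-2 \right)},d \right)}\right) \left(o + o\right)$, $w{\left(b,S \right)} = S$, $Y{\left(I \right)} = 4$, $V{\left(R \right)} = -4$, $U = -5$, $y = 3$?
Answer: $-8969$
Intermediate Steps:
$E{\left(d,o \right)} = 4 d o$ ($E{\left(d,o \right)} = \left(d + d\right) \left(o + o\right) = 2 d 2 o = 4 d o$)
$H{\left(W \right)} = -4 - 5 W$ ($H{\left(W \right)} = -4 + W \left(-5\right) = -4 - 5 W$)
$139 + E{\left(y,11 \right)} H{\left(13 \right)} = 139 + 4 \cdot 3 \cdot 11 \left(-4 - 65\right) = 139 + 132 \left(-4 - 65\right) = 139 + 132 \left(-69\right) = 139 - 9108 = -8969$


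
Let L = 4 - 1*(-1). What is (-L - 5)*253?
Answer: -2530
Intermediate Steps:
L = 5 (L = 4 + 1 = 5)
(-L - 5)*253 = (-1*5 - 5)*253 = (-5 - 5)*253 = -10*253 = -2530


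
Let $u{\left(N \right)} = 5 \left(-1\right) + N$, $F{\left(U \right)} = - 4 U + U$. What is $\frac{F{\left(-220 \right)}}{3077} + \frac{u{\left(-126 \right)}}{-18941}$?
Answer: $\frac{12904147}{58281457} \approx 0.22141$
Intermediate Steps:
$F{\left(U \right)} = - 3 U$
$u{\left(N \right)} = -5 + N$
$\frac{F{\left(-220 \right)}}{3077} + \frac{u{\left(-126 \right)}}{-18941} = \frac{\left(-3\right) \left(-220\right)}{3077} + \frac{-5 - 126}{-18941} = 660 \cdot \frac{1}{3077} - - \frac{131}{18941} = \frac{660}{3077} + \frac{131}{18941} = \frac{12904147}{58281457}$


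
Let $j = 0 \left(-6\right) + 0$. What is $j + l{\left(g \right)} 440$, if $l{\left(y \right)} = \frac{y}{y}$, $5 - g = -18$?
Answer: $440$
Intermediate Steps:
$g = 23$ ($g = 5 - -18 = 5 + 18 = 23$)
$j = 0$ ($j = 0 + 0 = 0$)
$l{\left(y \right)} = 1$
$j + l{\left(g \right)} 440 = 0 + 1 \cdot 440 = 0 + 440 = 440$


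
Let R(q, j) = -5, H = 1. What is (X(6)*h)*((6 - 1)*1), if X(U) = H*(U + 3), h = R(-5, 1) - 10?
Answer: -675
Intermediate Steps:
h = -15 (h = -5 - 10 = -15)
X(U) = 3 + U (X(U) = 1*(U + 3) = 1*(3 + U) = 3 + U)
(X(6)*h)*((6 - 1)*1) = ((3 + 6)*(-15))*((6 - 1)*1) = (9*(-15))*(5*1) = -135*5 = -675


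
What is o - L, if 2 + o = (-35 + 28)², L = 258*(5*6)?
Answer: -7693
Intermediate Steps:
L = 7740 (L = 258*30 = 7740)
o = 47 (o = -2 + (-35 + 28)² = -2 + (-7)² = -2 + 49 = 47)
o - L = 47 - 1*7740 = 47 - 7740 = -7693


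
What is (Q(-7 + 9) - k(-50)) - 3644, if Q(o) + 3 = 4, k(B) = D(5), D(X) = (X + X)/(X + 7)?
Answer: -21863/6 ≈ -3643.8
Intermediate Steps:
D(X) = 2*X/(7 + X) (D(X) = (2*X)/(7 + X) = 2*X/(7 + X))
k(B) = ⅚ (k(B) = 2*5/(7 + 5) = 2*5/12 = 2*5*(1/12) = ⅚)
Q(o) = 1 (Q(o) = -3 + 4 = 1)
(Q(-7 + 9) - k(-50)) - 3644 = (1 - 1*⅚) - 3644 = (1 - ⅚) - 3644 = ⅙ - 3644 = -21863/6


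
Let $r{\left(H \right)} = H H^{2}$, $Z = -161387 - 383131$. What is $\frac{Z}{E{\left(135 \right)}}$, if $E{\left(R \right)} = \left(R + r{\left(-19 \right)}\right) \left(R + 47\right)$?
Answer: $\frac{20943}{47068} \approx 0.44495$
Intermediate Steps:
$Z = -544518$ ($Z = -161387 - 383131 = -544518$)
$r{\left(H \right)} = H^{3}$
$E{\left(R \right)} = \left(-6859 + R\right) \left(47 + R\right)$ ($E{\left(R \right)} = \left(R + \left(-19\right)^{3}\right) \left(R + 47\right) = \left(R - 6859\right) \left(47 + R\right) = \left(-6859 + R\right) \left(47 + R\right)$)
$\frac{Z}{E{\left(135 \right)}} = - \frac{544518}{-322373 + 135^{2} - 919620} = - \frac{544518}{-322373 + 18225 - 919620} = - \frac{544518}{-1223768} = \left(-544518\right) \left(- \frac{1}{1223768}\right) = \frac{20943}{47068}$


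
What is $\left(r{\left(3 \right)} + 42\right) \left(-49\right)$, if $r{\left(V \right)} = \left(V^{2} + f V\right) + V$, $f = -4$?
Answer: $-2058$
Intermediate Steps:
$r{\left(V \right)} = V^{2} - 3 V$ ($r{\left(V \right)} = \left(V^{2} - 4 V\right) + V = V^{2} - 3 V$)
$\left(r{\left(3 \right)} + 42\right) \left(-49\right) = \left(3 \left(-3 + 3\right) + 42\right) \left(-49\right) = \left(3 \cdot 0 + 42\right) \left(-49\right) = \left(0 + 42\right) \left(-49\right) = 42 \left(-49\right) = -2058$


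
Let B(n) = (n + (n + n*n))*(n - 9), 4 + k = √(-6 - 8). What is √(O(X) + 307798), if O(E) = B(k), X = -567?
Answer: 2*√(76990 + 18*I*√14) ≈ 554.94 + 0.24273*I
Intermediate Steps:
k = -4 + I*√14 (k = -4 + √(-6 - 8) = -4 + √(-14) = -4 + I*√14 ≈ -4.0 + 3.7417*I)
B(n) = (-9 + n)*(n² + 2*n) (B(n) = (n + (n + n²))*(-9 + n) = (n² + 2*n)*(-9 + n) = (-9 + n)*(n² + 2*n))
O(E) = (-4 + I*√14)*(10 + (-4 + I*√14)² - 7*I*√14) (O(E) = (-4 + I*√14)*(-18 + (-4 + I*√14)² - 7*(-4 + I*√14)) = (-4 + I*√14)*(-18 + (-4 + I*√14)² + (28 - 7*I*√14)) = (-4 + I*√14)*(10 + (-4 + I*√14)² - 7*I*√14))
√(O(X) + 307798) = √((162 + 72*I*√14) + 307798) = √(307960 + 72*I*√14)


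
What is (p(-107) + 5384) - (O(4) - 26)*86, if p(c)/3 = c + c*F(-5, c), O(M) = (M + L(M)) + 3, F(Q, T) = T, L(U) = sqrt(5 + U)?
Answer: 40786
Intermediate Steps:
O(M) = 3 + M + sqrt(5 + M) (O(M) = (M + sqrt(5 + M)) + 3 = 3 + M + sqrt(5 + M))
p(c) = 3*c + 3*c**2 (p(c) = 3*(c + c*c) = 3*(c + c**2) = 3*c + 3*c**2)
(p(-107) + 5384) - (O(4) - 26)*86 = (3*(-107)*(1 - 107) + 5384) - ((3 + 4 + sqrt(5 + 4)) - 26)*86 = (3*(-107)*(-106) + 5384) - ((3 + 4 + sqrt(9)) - 26)*86 = (34026 + 5384) - ((3 + 4 + 3) - 26)*86 = 39410 - (10 - 26)*86 = 39410 - (-16)*86 = 39410 - 1*(-1376) = 39410 + 1376 = 40786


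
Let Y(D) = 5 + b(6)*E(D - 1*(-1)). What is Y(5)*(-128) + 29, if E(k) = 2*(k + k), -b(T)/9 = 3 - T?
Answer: -83555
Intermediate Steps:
b(T) = -27 + 9*T (b(T) = -9*(3 - T) = -27 + 9*T)
E(k) = 4*k (E(k) = 2*(2*k) = 4*k)
Y(D) = 113 + 108*D (Y(D) = 5 + (-27 + 9*6)*(4*(D - 1*(-1))) = 5 + (-27 + 54)*(4*(D + 1)) = 5 + 27*(4*(1 + D)) = 5 + 27*(4 + 4*D) = 5 + (108 + 108*D) = 113 + 108*D)
Y(5)*(-128) + 29 = (113 + 108*5)*(-128) + 29 = (113 + 540)*(-128) + 29 = 653*(-128) + 29 = -83584 + 29 = -83555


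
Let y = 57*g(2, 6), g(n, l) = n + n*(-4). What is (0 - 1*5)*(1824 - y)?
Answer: -10830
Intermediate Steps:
g(n, l) = -3*n (g(n, l) = n - 4*n = -3*n)
y = -342 (y = 57*(-3*2) = 57*(-6) = -342)
(0 - 1*5)*(1824 - y) = (0 - 1*5)*(1824 - 1*(-342)) = (0 - 5)*(1824 + 342) = -5*2166 = -10830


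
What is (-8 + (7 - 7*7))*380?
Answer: -19000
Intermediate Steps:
(-8 + (7 - 7*7))*380 = (-8 + (7 - 49))*380 = (-8 - 42)*380 = -50*380 = -19000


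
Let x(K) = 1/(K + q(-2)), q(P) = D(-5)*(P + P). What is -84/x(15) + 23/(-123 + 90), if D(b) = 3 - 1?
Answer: -19427/33 ≈ -588.70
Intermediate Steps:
D(b) = 2
q(P) = 4*P (q(P) = 2*(P + P) = 2*(2*P) = 4*P)
x(K) = 1/(-8 + K) (x(K) = 1/(K + 4*(-2)) = 1/(K - 8) = 1/(-8 + K))
-84/x(15) + 23/(-123 + 90) = -84/(1/(-8 + 15)) + 23/(-123 + 90) = -84/(1/7) + 23/(-33) = -84/1/7 + 23*(-1/33) = -84*7 - 23/33 = -588 - 23/33 = -19427/33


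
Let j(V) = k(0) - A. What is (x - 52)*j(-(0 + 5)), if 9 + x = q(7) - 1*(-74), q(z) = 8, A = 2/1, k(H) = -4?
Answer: -126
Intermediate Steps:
A = 2 (A = 2*1 = 2)
x = 73 (x = -9 + (8 - 1*(-74)) = -9 + (8 + 74) = -9 + 82 = 73)
j(V) = -6 (j(V) = -4 - 1*2 = -4 - 2 = -6)
(x - 52)*j(-(0 + 5)) = (73 - 52)*(-6) = 21*(-6) = -126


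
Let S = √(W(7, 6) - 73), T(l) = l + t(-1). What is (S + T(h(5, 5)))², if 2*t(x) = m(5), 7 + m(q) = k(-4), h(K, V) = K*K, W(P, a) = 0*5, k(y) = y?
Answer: 1229/4 + 39*I*√73 ≈ 307.25 + 333.22*I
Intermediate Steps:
W(P, a) = 0
h(K, V) = K²
m(q) = -11 (m(q) = -7 - 4 = -11)
t(x) = -11/2 (t(x) = (½)*(-11) = -11/2)
T(l) = -11/2 + l (T(l) = l - 11/2 = -11/2 + l)
S = I*√73 (S = √(0 - 73) = √(-73) = I*√73 ≈ 8.544*I)
(S + T(h(5, 5)))² = (I*√73 + (-11/2 + 5²))² = (I*√73 + (-11/2 + 25))² = (I*√73 + 39/2)² = (39/2 + I*√73)²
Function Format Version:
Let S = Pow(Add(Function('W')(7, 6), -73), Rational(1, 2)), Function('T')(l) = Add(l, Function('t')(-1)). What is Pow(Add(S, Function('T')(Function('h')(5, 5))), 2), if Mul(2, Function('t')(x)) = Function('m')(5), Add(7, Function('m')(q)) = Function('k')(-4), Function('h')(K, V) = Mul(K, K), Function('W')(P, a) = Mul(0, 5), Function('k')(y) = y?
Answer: Add(Rational(1229, 4), Mul(39, I, Pow(73, Rational(1, 2)))) ≈ Add(307.25, Mul(333.22, I))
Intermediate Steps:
Function('W')(P, a) = 0
Function('h')(K, V) = Pow(K, 2)
Function('m')(q) = -11 (Function('m')(q) = Add(-7, -4) = -11)
Function('t')(x) = Rational(-11, 2) (Function('t')(x) = Mul(Rational(1, 2), -11) = Rational(-11, 2))
Function('T')(l) = Add(Rational(-11, 2), l) (Function('T')(l) = Add(l, Rational(-11, 2)) = Add(Rational(-11, 2), l))
S = Mul(I, Pow(73, Rational(1, 2))) (S = Pow(Add(0, -73), Rational(1, 2)) = Pow(-73, Rational(1, 2)) = Mul(I, Pow(73, Rational(1, 2))) ≈ Mul(8.5440, I))
Pow(Add(S, Function('T')(Function('h')(5, 5))), 2) = Pow(Add(Mul(I, Pow(73, Rational(1, 2))), Add(Rational(-11, 2), Pow(5, 2))), 2) = Pow(Add(Mul(I, Pow(73, Rational(1, 2))), Add(Rational(-11, 2), 25)), 2) = Pow(Add(Mul(I, Pow(73, Rational(1, 2))), Rational(39, 2)), 2) = Pow(Add(Rational(39, 2), Mul(I, Pow(73, Rational(1, 2)))), 2)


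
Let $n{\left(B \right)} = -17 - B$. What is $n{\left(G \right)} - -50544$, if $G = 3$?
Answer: $50524$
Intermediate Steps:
$n{\left(G \right)} - -50544 = \left(-17 - 3\right) - -50544 = \left(-17 - 3\right) + 50544 = -20 + 50544 = 50524$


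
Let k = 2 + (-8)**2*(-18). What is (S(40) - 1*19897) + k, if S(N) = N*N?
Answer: -19447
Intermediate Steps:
S(N) = N**2
k = -1150 (k = 2 + 64*(-18) = 2 - 1152 = -1150)
(S(40) - 1*19897) + k = (40**2 - 1*19897) - 1150 = (1600 - 19897) - 1150 = -18297 - 1150 = -19447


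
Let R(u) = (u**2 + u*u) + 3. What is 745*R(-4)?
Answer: 26075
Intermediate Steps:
R(u) = 3 + 2*u**2 (R(u) = (u**2 + u**2) + 3 = 2*u**2 + 3 = 3 + 2*u**2)
745*R(-4) = 745*(3 + 2*(-4)**2) = 745*(3 + 2*16) = 745*(3 + 32) = 745*35 = 26075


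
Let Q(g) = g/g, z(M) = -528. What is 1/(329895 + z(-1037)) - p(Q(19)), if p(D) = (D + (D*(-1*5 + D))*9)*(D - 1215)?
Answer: -13994803829/329367 ≈ -42490.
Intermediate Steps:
Q(g) = 1
p(D) = (-1215 + D)*(D + 9*D*(-5 + D)) (p(D) = (D + (D*(-5 + D))*9)*(-1215 + D) = (D + 9*D*(-5 + D))*(-1215 + D) = (-1215 + D)*(D + 9*D*(-5 + D)))
1/(329895 + z(-1037)) - p(Q(19)) = 1/(329895 - 528) - (53460 - 10979*1 + 9*1**2) = 1/329367 - (53460 - 10979 + 9*1) = 1/329367 - (53460 - 10979 + 9) = 1/329367 - 42490 = -13994803829/329367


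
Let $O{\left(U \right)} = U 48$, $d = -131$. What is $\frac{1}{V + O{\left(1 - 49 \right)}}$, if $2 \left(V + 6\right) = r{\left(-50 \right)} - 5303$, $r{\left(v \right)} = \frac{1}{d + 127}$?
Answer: $- \frac{8}{39693} \approx -0.00020155$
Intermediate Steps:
$r{\left(v \right)} = - \frac{1}{4}$ ($r{\left(v \right)} = \frac{1}{-131 + 127} = \frac{1}{-4} = - \frac{1}{4}$)
$V = - \frac{21261}{8}$ ($V = -6 + \frac{- \frac{1}{4} - 5303}{2} = -6 + \frac{1}{2} \left(- \frac{21213}{4}\right) = -6 - \frac{21213}{8} = - \frac{21261}{8} \approx -2657.6$)
$O{\left(U \right)} = 48 U$
$\frac{1}{V + O{\left(1 - 49 \right)}} = \frac{1}{- \frac{21261}{8} + 48 \left(1 - 49\right)} = \frac{1}{- \frac{21261}{8} + 48 \left(-48\right)} = \frac{1}{- \frac{21261}{8} - 2304} = \frac{1}{- \frac{39693}{8}} = - \frac{8}{39693}$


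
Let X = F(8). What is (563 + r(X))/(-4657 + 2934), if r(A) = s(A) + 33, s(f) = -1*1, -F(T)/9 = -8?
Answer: -595/1723 ≈ -0.34533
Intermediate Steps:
F(T) = 72 (F(T) = -9*(-8) = 72)
s(f) = -1
X = 72
r(A) = 32 (r(A) = -1 + 33 = 32)
(563 + r(X))/(-4657 + 2934) = (563 + 32)/(-4657 + 2934) = 595/(-1723) = 595*(-1/1723) = -595/1723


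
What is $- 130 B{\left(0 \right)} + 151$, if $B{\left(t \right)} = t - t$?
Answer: $151$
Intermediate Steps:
$B{\left(t \right)} = 0$
$- 130 B{\left(0 \right)} + 151 = \left(-130\right) 0 + 151 = 0 + 151 = 151$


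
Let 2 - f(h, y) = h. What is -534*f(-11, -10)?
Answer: -6942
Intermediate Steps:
f(h, y) = 2 - h
-534*f(-11, -10) = -534*(2 - 1*(-11)) = -534*(2 + 11) = -534*13 = -6942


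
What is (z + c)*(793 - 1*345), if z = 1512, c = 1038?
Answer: 1142400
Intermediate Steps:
(z + c)*(793 - 1*345) = (1512 + 1038)*(793 - 1*345) = 2550*(793 - 345) = 2550*448 = 1142400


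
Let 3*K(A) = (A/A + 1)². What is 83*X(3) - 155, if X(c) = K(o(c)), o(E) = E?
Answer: -133/3 ≈ -44.333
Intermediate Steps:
K(A) = 4/3 (K(A) = (A/A + 1)²/3 = (1 + 1)²/3 = (⅓)*2² = (⅓)*4 = 4/3)
X(c) = 4/3
83*X(3) - 155 = 83*(4/3) - 155 = 332/3 - 155 = -133/3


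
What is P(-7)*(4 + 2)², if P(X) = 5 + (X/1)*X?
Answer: 1944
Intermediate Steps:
P(X) = 5 + X² (P(X) = 5 + (X*1)*X = 5 + X*X = 5 + X²)
P(-7)*(4 + 2)² = (5 + (-7)²)*(4 + 2)² = (5 + 49)*6² = 54*36 = 1944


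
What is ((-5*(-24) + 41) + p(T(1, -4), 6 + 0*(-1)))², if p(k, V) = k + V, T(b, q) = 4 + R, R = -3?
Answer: 28224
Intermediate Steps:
T(b, q) = 1 (T(b, q) = 4 - 3 = 1)
p(k, V) = V + k
((-5*(-24) + 41) + p(T(1, -4), 6 + 0*(-1)))² = ((-5*(-24) + 41) + ((6 + 0*(-1)) + 1))² = ((120 + 41) + ((6 + 0) + 1))² = (161 + (6 + 1))² = (161 + 7)² = 168² = 28224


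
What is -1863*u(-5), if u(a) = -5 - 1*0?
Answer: 9315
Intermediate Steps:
u(a) = -5 (u(a) = -5 + 0 = -5)
-1863*u(-5) = -1863*(-5) = 9315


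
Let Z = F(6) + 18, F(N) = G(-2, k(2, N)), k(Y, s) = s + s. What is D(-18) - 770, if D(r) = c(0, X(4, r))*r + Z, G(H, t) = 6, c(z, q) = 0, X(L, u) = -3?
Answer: -746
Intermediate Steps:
k(Y, s) = 2*s
F(N) = 6
Z = 24 (Z = 6 + 18 = 24)
D(r) = 24 (D(r) = 0*r + 24 = 0 + 24 = 24)
D(-18) - 770 = 24 - 770 = -746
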